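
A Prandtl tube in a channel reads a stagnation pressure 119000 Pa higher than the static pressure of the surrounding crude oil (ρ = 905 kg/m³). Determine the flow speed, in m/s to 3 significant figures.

At the stagnation point the flow is brought to rest, so Bernoulli gives P_stag − P_static = ½ρv².
v = √(2ΔP/ρ) = √(2·119000/905) = 16.2 m/s.

v = 16.2 m/s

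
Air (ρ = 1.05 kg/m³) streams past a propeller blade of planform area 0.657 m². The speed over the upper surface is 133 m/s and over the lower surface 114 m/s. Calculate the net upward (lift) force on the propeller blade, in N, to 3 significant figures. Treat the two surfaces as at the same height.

The faster flow above has the lower pressure; Bernoulli (same height) gives ΔP = ½ρ(v_up² − v_low²).
ΔP = ½·1.05·(133² − 114²) = 2460 Pa.
Lift = ΔP · A = 2460 × 0.657 = 1620 N.

F ≈ 1620 N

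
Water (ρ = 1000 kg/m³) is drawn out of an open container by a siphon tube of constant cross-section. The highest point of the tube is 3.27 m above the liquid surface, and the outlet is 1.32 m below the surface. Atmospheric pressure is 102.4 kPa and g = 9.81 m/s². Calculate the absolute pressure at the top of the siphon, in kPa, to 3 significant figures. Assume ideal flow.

P_top ≈ 57.4 kPa

From the surface to the outlet (both open to atmosphere, surface at rest): v = √(2g·h_out) = √(2·9.81·1.32) = 5.09 m/s.
Continuity keeps v the same throughout the tube; from surface to crest, P_atm + 0 = P_top + ½ρv² + ρg·h_top.
P_top = 102400 − ½·1000·5.09² − 1000·9.81·3.27 = 57400 Pa.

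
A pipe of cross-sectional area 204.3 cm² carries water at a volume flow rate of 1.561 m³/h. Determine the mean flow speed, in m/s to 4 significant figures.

v ≈ 0.02122 m/s

Q = 1.561 m³/h = 0.0004336 m³/s.
v = Q/A = 0.0004336 / 0.02043 = 0.02122 m/s.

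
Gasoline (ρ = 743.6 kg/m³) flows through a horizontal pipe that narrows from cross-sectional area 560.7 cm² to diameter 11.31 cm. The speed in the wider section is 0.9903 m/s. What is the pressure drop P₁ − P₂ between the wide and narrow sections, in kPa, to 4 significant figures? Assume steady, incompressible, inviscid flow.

ΔP ≈ 10.99 kPa

Continuity gives A₁v₁ = A₂v₂, so v₂ = (560.7 cm²)/(100.5 cm²) × 0.9903 m/s = 5.527 m/s.
Bernoulli (h₁ = h₂): P₁ − P₂ = ½ρ(v₂² − v₁²).
P₁ − P₂ = ½·743.6·(5.527² − 0.9903²) = ½·743.6·29.57 = 10990 Pa.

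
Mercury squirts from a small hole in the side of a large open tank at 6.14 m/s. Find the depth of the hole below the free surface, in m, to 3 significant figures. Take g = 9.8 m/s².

Inverting v = √(2gh) gives h = v² / 2g.
h = 6.14²/(2·9.8) = 37.7/19.60 = 1.92 m.

h ≈ 1.92 m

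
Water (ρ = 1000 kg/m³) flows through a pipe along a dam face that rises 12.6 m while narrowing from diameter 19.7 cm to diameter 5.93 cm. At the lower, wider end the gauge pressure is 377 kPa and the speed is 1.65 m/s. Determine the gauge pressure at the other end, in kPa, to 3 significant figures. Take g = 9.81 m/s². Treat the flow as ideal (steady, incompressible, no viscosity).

P₂ = 89.0 kPa

The volume flow rate is constant, so v₂ = (A₁/A₂)v₁ = (305/27.6)·1.65 = 18.2 m/s.
Bernoulli: P₁ + ½ρv₁² + ρg h₁ = P₂ + ½ρv₂² + ρg h₂, so P₂ = P₁ + ½ρ(v₁² − v₂²) − ρg(h₂ − h₁).
P₂ = 377000 + ½·1000·(1.65² − 18.2²) − 1000·9.81·(+12.6) = 377000 + (-164000) − (124000) = 89000 Pa.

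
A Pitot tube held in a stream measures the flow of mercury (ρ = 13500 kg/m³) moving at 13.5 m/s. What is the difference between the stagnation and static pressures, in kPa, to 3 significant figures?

ΔP ≈ 1230 kPa

Bernoulli between the free stream and the stagnation point: ½ρv² = P_stag − P_static.
ΔP = ½·13500·13.5² = 1230000 Pa.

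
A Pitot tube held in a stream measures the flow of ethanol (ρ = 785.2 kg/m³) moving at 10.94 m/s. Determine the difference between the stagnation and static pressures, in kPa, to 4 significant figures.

The dynamic pressure equals the rise in static pressure at the stagnation point: ΔP = ½ρv².
ΔP = ½·785.2·10.94² = 46990 Pa.

46.99 kPa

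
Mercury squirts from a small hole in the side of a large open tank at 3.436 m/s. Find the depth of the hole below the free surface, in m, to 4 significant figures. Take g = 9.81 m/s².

Torricelli: v = √(2gh), so h = v²/(2g).
h = 3.436²/(2·9.81) = 11.81/19.62 = 0.6017 m.

0.6017 m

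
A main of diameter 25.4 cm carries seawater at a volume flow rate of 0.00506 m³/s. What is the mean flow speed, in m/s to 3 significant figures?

v = 0.0999 m/s

Q = 0.00506 m³/s = 0.00506 m³/s.
v = Q/A = 0.00506 / 0.0507 = 0.0999 m/s.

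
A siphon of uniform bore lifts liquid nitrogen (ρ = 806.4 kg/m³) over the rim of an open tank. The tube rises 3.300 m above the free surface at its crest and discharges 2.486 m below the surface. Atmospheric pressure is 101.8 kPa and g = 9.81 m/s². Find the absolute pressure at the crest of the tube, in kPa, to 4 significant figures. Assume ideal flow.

Bernoulli surface→outlet gives ½v² = g·h_out, so v = √(2·9.81·2.486) = 6.984 m/s.
With constant cross-section the crest speed equals v; applying Bernoulli from the surface up to the crest, P_top = P_atm − ½ρv² − ρg·h_top.
P_top = 101800 − ½·806.4·6.984² − 806.4·9.81·3.300 = 56030 Pa.

P_top ≈ 56.03 kPa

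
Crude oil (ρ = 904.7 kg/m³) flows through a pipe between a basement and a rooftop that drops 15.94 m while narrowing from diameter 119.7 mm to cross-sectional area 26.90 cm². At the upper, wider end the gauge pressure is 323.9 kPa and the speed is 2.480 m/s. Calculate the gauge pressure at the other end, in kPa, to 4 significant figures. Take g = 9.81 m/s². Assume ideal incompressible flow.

The volume flow rate is constant, so v₂ = (A₁/A₂)v₁ = (112.5/26.90)·2.480 = 10.37 m/s.
Energy conservation along the streamline gives P₂ = P₁ − ½ρ(v₂² − v₁²) − ρg(h₂ − h₁).
P₂ = 323900 + ½·904.7·(2.480² − 10.37²) − 904.7·9.81·(−15.94) = 323900 + (-45910) − (-141500) = 419500 Pa.

419.5 kPa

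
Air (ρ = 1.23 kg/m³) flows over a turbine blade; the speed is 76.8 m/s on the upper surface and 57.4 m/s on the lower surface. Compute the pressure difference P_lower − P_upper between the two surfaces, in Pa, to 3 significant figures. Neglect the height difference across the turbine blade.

ΔP ≈ 1600 Pa

The pressure is lower where the speed is higher: ΔP = ½ρ(v_up² − v_low²).
ΔP = ½·1.23·(76.8² − 57.4²) = 1600 Pa.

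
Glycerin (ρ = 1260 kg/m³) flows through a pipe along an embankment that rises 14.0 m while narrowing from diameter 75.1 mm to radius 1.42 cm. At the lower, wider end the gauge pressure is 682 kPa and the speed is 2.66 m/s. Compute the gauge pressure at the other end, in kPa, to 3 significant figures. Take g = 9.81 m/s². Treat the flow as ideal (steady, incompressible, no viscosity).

Continuity gives A₁v₁ = A₂v₂, so v₂ = (44.3 cm²)/(6.33 cm²) × 2.66 m/s = 18.6 m/s.
Energy conservation along the streamline gives P₂ = P₁ − ½ρ(v₂² − v₁²) − ρg(h₂ − h₁).
P₂ = 682000 + ½·1260·(2.66² − 18.6²) − 1260·9.81·(+14.0) = 682000 + (-214000) − (173000) = 295000 Pa.

P₂ = 295 kPa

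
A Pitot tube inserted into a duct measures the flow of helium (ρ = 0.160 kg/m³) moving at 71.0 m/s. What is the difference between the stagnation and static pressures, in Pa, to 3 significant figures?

ΔP = 403 Pa

At the stagnation point the flow is brought to rest, so Bernoulli gives P_stag − P_static = ½ρv².
ΔP = ½·0.160·71.0² = 403 Pa.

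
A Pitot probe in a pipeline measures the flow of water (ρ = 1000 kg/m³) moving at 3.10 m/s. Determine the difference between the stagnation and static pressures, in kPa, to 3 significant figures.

ΔP ≈ 4.80 kPa

The dynamic pressure equals the rise in static pressure at the stagnation point: ΔP = ½ρv².
ΔP = ½·1000·3.10² = 4800 Pa.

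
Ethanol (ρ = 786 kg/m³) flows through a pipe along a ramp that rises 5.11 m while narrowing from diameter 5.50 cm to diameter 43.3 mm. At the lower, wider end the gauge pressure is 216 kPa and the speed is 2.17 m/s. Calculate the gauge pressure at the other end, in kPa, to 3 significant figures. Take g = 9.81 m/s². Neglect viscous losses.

174 kPa

By continuity, v₂ = v₁·A₁/A₂ = 2.17·(23.8/14.7) = 3.50 m/s.
Energy conservation along the streamline gives P₂ = P₁ − ½ρ(v₂² − v₁²) − ρg(h₂ − h₁).
P₂ = 216000 + ½·786·(2.17² − 3.50²) − 786·9.81·(+5.11) = 216000 + (-2970) − (39400) = 174000 Pa.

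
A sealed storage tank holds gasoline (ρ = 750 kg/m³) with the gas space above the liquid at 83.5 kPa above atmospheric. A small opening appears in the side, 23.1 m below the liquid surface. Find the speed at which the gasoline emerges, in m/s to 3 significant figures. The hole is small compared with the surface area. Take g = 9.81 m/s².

26.0 m/s

Take point 1 at the surface (v₁ ≈ 0) and point 2 at the hole (at atmospheric pressure). Bernoulli: P₁ + ρg h = P_atm + ½ρv₂².
With P₁ − P_atm = 83500 Pa, v₂ = √(2gh + 2ΔP/ρ) = √(2·9.81·23.1 + 2·83500/750) = 26.0 m/s.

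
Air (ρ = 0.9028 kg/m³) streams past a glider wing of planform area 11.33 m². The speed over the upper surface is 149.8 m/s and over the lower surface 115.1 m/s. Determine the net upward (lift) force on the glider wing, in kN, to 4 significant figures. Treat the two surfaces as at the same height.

F = 47.01 kN

The faster flow above has the lower pressure; Bernoulli (same height) gives ΔP = ½ρ(v_up² − v_low²).
ΔP = ½·0.9028·(149.8² − 115.1²) = 4149 Pa.
Lift = ΔP · A = 4149 × 11.33 = 47010 N.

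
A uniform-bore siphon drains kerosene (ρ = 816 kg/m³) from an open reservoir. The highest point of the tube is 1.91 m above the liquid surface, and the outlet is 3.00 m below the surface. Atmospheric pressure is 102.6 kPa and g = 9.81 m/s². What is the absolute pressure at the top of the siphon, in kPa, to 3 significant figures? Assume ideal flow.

Bernoulli surface→outlet gives ½v² = g·h_out, so v = √(2·9.81·3.00) = 7.67 m/s.
The bore is uniform, so the speed at the crest is the same v. Bernoulli surface→crest: P_atm = P_top + ½ρv² + ρg·h_top.
P_top = 102600 − ½·816·7.67² − 816·9.81·1.91 = 63300 Pa.

P_top ≈ 63.3 kPa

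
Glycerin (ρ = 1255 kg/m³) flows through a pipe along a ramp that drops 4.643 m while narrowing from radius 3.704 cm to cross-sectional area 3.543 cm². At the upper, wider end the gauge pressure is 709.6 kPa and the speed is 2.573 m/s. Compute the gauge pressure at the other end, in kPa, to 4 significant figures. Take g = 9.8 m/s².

The volume flow rate is constant, so v₂ = (A₁/A₂)v₁ = (43.10/3.543)·2.573 = 31.30 m/s.
Energy conservation along the streamline gives P₂ = P₁ − ½ρ(v₂² − v₁²) − ρg(h₂ − h₁).
P₂ = 709600 + ½·1255·(2.573² − 31.30²) − 1255·9.8·(−4.643) = 709600 + (-610600) − (-57100) = 156100 Pa.

P₂ ≈ 156.1 kPa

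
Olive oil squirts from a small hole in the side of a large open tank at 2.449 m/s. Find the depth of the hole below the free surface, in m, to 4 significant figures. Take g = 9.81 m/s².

Inverting v = √(2gh) gives h = v² / 2g.
h = 2.449²/(2·9.81) = 5.998/19.62 = 0.3057 m.

h ≈ 0.3057 m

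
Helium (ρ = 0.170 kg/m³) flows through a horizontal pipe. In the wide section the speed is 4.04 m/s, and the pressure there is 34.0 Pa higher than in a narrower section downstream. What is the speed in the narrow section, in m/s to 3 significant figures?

v₂ ≈ 20.4 m/s

With h₁ = h₂, rearranging Bernoulli gives v₂ = √(v₁² + 2ΔP/ρ).
v₂ = √(4.04² + 2·34.0/0.170) = √(16.3 + 400) = 20.4 m/s.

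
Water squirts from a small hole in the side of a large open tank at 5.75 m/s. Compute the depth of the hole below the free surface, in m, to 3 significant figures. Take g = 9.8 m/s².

Inverting v = √(2gh) gives h = v² / 2g.
h = 5.75²/(2·9.8) = 33.1/19.60 = 1.69 m.

h = 1.69 m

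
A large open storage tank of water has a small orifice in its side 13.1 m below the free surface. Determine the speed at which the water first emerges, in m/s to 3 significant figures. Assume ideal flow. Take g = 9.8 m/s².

The surface is effectively still and both ends are open, so ½v² = gh and v = √(2·9.8·13.1) = 16.0 m/s.

v = 16.0 m/s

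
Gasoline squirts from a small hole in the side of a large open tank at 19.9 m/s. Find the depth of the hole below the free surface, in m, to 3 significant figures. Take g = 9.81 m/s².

h ≈ 20.2 m

Torricelli: v = √(2gh), so h = v²/(2g).
h = 19.9²/(2·9.81) = 396/19.62 = 20.2 m.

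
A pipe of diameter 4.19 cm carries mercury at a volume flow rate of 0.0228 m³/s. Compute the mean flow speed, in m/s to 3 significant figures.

v ≈ 16.5 m/s

Q = 0.0228 m³/s = 0.0228 m³/s.
v = Q/A = 0.0228 / 0.00138 = 16.5 m/s.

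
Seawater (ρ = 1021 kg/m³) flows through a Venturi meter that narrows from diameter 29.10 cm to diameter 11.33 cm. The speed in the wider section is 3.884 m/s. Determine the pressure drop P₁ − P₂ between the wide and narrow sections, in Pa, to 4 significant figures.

ΔP = 327400 Pa

The volume flow rate is constant, so v₂ = (A₁/A₂)v₁ = (665.1/100.8)·3.884 = 25.62 m/s.
With no height change, Bernoulli's equation is P₁ + ½ρv₁² = P₂ + ½ρv₂².
P₁ − P₂ = ½·1021·(25.62² − 3.884²) = ½·1021·641.4 = 327400 Pa.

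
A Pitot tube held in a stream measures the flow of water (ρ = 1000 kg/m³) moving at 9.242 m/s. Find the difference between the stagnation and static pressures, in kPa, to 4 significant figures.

The dynamic pressure equals the rise in static pressure at the stagnation point: ΔP = ½ρv².
ΔP = ½·1000·9.242² = 42710 Pa.

ΔP ≈ 42.71 kPa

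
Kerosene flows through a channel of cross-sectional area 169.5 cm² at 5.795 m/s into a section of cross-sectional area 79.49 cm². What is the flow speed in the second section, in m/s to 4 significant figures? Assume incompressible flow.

The volume flow rate is constant, so v₂ = (A₁/A₂)v₁ = (169.5/79.49)·5.795 = 12.36 m/s.

v₂ = 12.36 m/s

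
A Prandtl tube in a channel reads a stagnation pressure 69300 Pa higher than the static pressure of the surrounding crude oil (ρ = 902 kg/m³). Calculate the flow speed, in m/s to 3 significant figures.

v = 12.4 m/s

At the stagnation point the flow is brought to rest, so Bernoulli gives P_stag − P_static = ½ρv².
v = √(2ΔP/ρ) = √(2·69300/902) = 12.4 m/s.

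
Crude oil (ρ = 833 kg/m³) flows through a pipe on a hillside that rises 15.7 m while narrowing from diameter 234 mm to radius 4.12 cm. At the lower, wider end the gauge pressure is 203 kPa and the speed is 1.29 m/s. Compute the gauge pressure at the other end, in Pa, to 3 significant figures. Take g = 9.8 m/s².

Continuity gives A₁v₁ = A₂v₂, so v₂ = (430 cm²)/(53.3 cm²) × 1.29 m/s = 10.4 m/s.
Energy conservation along the streamline gives P₂ = P₁ − ½ρ(v₂² − v₁²) − ρg(h₂ − h₁).
P₂ = 203000 + ½·833·(1.29² − 10.4²) − 833·9.8·(+15.7) = 203000 + (-44400) − (128000) = 30500 Pa.

P₂ = 30500 Pa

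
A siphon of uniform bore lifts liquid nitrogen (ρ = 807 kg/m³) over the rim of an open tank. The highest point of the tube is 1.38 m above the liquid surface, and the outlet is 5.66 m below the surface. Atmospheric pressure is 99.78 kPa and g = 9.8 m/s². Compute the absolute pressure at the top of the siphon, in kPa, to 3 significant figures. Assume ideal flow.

P_top = 44.1 kPa

From the surface to the outlet (both open to atmosphere, surface at rest): v = √(2g·h_out) = √(2·9.8·5.66) = 10.5 m/s.
The bore is uniform, so the speed at the crest is the same v. Bernoulli surface→crest: P_atm = P_top + ½ρv² + ρg·h_top.
P_top = 99780 − ½·807·10.5² − 807·9.8·1.38 = 44100 Pa.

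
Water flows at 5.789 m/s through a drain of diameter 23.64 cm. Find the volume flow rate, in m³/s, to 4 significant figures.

Q ≈ 0.2541 m³/s

Q = A·v = 0.04389 m² × 5.789 m/s = 0.2541 m³/s.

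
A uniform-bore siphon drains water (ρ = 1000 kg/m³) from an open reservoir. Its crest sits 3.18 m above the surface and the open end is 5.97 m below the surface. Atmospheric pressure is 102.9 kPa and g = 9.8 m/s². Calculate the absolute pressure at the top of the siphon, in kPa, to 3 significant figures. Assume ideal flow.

From the surface to the outlet (both open to atmosphere, surface at rest): v = √(2g·h_out) = √(2·9.8·5.97) = 10.8 m/s.
The bore is uniform, so the speed at the crest is the same v. Bernoulli surface→crest: P_atm = P_top + ½ρv² + ρg·h_top.
P_top = 102900 − ½·1000·10.8² − 1000·9.8·3.18 = 13200 Pa.

P_top ≈ 13.2 kPa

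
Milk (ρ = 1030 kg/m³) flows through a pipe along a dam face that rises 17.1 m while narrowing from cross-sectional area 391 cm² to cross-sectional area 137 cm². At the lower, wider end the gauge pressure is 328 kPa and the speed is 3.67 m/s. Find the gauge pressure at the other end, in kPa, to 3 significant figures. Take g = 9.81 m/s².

The volume flow rate is constant, so v₂ = (A₁/A₂)v₁ = (391/137)·3.67 = 10.5 m/s.
Energy conservation along the streamline gives P₂ = P₁ − ½ρ(v₂² − v₁²) − ρg(h₂ − h₁).
P₂ = 328000 + ½·1030·(3.67² − 10.5²) − 1030·9.81·(+17.1) = 328000 + (-49600) − (173000) = 106000 Pa.

106 kPa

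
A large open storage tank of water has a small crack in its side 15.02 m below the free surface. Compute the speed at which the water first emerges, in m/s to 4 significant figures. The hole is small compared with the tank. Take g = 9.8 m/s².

The surface is effectively still and both ends are open, so ½v² = gh and v = √(2·9.8·15.02) = 17.16 m/s.

17.16 m/s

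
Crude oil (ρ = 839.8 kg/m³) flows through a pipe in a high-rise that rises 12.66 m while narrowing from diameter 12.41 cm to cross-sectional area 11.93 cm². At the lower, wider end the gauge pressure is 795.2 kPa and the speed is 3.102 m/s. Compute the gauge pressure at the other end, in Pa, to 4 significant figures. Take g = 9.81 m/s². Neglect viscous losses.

The volume flow rate is constant, so v₂ = (A₁/A₂)v₁ = (121.0/11.93)·3.102 = 31.45 m/s.
Bernoulli: P₁ + ½ρv₁² + ρg h₁ = P₂ + ½ρv₂² + ρg h₂, so P₂ = P₁ + ½ρ(v₁² − v₂²) − ρg(h₂ − h₁).
P₂ = 795200 + ½·839.8·(3.102² − 31.45²) − 839.8·9.81·(+12.66) = 795200 + (-411300) − (104300) = 279600 Pa.

P₂ ≈ 279600 Pa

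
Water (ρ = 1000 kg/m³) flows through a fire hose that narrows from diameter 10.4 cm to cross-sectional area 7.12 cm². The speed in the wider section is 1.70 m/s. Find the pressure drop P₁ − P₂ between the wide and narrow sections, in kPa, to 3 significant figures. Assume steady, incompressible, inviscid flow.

ΔP ≈ 204 kPa

Continuity gives A₁v₁ = A₂v₂, so v₂ = (84.9 cm²)/(7.12 cm²) × 1.70 m/s = 20.3 m/s.
With no height change, Bernoulli's equation is P₁ + ½ρv₁² = P₂ + ½ρv₂².
P₁ − P₂ = ½·1000·(20.3² − 1.70²) = ½·1000·408 = 204000 Pa.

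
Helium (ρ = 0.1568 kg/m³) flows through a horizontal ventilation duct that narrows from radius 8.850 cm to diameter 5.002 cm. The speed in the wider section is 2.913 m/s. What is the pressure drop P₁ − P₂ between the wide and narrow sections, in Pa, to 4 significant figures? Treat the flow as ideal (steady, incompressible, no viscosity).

ΔP ≈ 103.6 Pa

The volume flow rate is constant, so v₂ = (A₁/A₂)v₁ = (246.1/19.65)·2.913 = 36.48 m/s.
The pipe is horizontal, so Bernoulli reduces to P₁ + ½ρv₁² = P₂ + ½ρv₂².
P₁ − P₂ = ½·0.1568·(36.48² − 2.913²) = ½·0.1568·1322 = 103.6 Pa.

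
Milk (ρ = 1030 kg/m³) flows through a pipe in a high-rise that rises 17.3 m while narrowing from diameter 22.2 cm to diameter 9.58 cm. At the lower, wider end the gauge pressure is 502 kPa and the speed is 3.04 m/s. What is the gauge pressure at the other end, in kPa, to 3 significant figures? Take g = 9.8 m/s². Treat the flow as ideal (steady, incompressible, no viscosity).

P₂ ≈ 195 kPa

The volume flow rate is constant, so v₂ = (A₁/A₂)v₁ = (387/72.1)·3.04 = 16.3 m/s.
Energy conservation along the streamline gives P₂ = P₁ − ½ρ(v₂² − v₁²) − ρg(h₂ − h₁).
P₂ = 502000 + ½·1030·(3.04² − 16.3²) − 1030·9.8·(+17.3) = 502000 + (-132000) − (175000) = 195000 Pa.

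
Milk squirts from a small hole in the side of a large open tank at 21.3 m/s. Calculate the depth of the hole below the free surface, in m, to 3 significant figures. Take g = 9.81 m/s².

Inverting v = √(2gh) gives h = v² / 2g.
h = 21.3²/(2·9.81) = 454/19.62 = 23.1 m.

23.1 m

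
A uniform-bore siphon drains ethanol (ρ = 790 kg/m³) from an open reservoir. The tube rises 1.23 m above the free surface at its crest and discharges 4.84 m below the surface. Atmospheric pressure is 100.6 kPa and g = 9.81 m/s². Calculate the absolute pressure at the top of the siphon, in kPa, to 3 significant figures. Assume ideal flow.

53.6 kPa

Bernoulli surface→outlet gives ½v² = g·h_out, so v = √(2·9.81·4.84) = 9.74 m/s.
Continuity keeps v the same throughout the tube; from surface to crest, P_atm + 0 = P_top + ½ρv² + ρg·h_top.
P_top = 100600 − ½·790·9.74² − 790·9.81·1.23 = 53600 Pa.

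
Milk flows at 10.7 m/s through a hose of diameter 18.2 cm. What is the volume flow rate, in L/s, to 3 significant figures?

278 L/s

Q = A·v = 0.0260 m² × 10.7 m/s = 0.278 m³/s.
Converting: 0.278 m³/s × 1000 = 278 L/s.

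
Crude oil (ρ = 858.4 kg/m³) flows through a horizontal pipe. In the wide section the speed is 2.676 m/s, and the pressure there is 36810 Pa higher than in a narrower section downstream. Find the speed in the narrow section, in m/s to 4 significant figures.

Horizontal Bernoulli: P₁ + ½ρv₁² = P₂ + ½ρv₂², so v₂² = v₁² + 2(P₁ − P₂)/ρ.
v₂ = √(2.676² + 2·36810/858.4) = √(7.161 + 85.76) = 9.640 m/s.

v₂ ≈ 9.640 m/s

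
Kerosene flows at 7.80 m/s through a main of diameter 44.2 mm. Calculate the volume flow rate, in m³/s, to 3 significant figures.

0.0120 m³/s

Q = A·v = 0.00153 m² × 7.80 m/s = 0.0120 m³/s.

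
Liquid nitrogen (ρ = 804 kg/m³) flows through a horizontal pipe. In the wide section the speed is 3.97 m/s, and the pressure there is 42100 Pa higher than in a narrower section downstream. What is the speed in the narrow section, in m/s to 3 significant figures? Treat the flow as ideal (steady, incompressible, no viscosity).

11.0 m/s

Horizontal Bernoulli: P₁ + ½ρv₁² = P₂ + ½ρv₂², so v₂² = v₁² + 2(P₁ − P₂)/ρ.
v₂ = √(3.97² + 2·42100/804) = √(15.8 + 105) = 11.0 m/s.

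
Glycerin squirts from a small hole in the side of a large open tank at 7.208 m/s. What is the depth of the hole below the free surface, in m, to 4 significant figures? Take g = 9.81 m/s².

2.648 m

For a small hole in a large open tank, ½v² = gh, giving h = v²/(2g).
h = 7.208²/(2·9.81) = 51.96/19.62 = 2.648 m.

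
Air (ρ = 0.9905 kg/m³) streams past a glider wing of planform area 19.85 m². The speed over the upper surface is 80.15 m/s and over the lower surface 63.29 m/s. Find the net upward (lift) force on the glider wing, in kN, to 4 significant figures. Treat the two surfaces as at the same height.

The faster flow above has the lower pressure; Bernoulli (same height) gives ΔP = ½ρ(v_up² − v_low²).
ΔP = ½·0.9905·(80.15² − 63.29²) = 1198 Pa.
Lift = ΔP · A = 1198 × 19.85 = 23770 N.

F ≈ 23.77 kN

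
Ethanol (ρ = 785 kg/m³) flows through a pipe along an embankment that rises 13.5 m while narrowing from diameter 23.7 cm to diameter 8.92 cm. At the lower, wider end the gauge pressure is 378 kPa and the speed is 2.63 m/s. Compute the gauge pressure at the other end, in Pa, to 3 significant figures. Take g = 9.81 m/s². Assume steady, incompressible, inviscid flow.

P₂ ≈ 141000 Pa

By continuity, v₂ = v₁·A₁/A₂ = 2.63·(441/62.5) = 18.6 m/s.
Applying Bernoulli between the two ends and solving for P₂: P₂ = P₁ + ½ρ(v₁² − v₂²) − ρgΔh.
P₂ = 378000 + ½·785·(2.63² − 18.6²) − 785·9.81·(+13.5) = 378000 + (-133000) − (104000) = 141000 Pa.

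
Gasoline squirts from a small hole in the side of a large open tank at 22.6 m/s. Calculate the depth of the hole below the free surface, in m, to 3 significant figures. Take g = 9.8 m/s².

For a small hole in a large open tank, ½v² = gh, giving h = v²/(2g).
h = 22.6²/(2·9.8) = 511/19.60 = 26.1 m.

h ≈ 26.1 m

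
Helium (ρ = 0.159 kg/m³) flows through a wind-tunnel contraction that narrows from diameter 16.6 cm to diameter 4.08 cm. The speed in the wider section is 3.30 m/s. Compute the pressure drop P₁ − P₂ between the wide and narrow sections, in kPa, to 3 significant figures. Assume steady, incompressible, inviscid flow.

ΔP ≈ 0.236 kPa

The volume flow rate is constant, so v₂ = (A₁/A₂)v₁ = (216/13.1)·3.30 = 54.6 m/s.
The pipe is horizontal, so Bernoulli reduces to P₁ + ½ρv₁² = P₂ + ½ρv₂².
P₁ − P₂ = ½·0.159·(54.6² − 3.30²) = ½·0.159·2970 = 236 Pa.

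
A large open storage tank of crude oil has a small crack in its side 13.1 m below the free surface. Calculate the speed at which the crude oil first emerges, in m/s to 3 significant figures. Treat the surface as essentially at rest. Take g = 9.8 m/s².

v = 16.0 m/s

Torricelli's result v = √(2gh) gives v = √(2·9.8·13.1) = 16.0 m/s.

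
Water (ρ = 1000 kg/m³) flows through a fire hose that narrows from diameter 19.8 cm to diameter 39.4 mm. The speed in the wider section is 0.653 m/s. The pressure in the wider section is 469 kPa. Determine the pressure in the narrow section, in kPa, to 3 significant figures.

P₂ ≈ 333 kPa

By continuity, v₂ = v₁·A₁/A₂ = 0.653·(308/12.2) = 16.5 m/s.
Along the horizontal streamline, P + ½ρv² is constant.
P₂ = P₁ − ½ρ(v₂² − v₁²) = 469000 − ½·1000·(16.5² − 0.653²) = 469000 − 136000 = 333000 Pa.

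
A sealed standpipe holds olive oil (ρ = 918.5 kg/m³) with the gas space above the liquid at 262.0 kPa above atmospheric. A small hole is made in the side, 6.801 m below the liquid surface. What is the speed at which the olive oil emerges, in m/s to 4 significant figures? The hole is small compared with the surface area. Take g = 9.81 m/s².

Take point 1 at the surface (v₁ ≈ 0) and point 2 at the hole (at atmospheric pressure). Bernoulli: P₁ + ρg h = P_atm + ½ρv₂².
With P₁ − P_atm = 262000 Pa, v₂ = √(2gh + 2ΔP/ρ) = √(2·9.81·6.801 + 2·262000/918.5) = 26.53 m/s.

v ≈ 26.53 m/s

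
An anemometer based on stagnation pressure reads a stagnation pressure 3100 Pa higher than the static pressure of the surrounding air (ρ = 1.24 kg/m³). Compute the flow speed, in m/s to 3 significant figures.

The dynamic pressure equals the rise in static pressure at the stagnation point: ΔP = ½ρv².
v = √(2ΔP/ρ) = √(2·3100/1.24) = 70.7 m/s.

70.7 m/s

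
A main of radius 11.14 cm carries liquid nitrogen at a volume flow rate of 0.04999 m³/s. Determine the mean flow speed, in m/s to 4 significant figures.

Q = 0.04999 m³/s = 0.04999 m³/s.
v = Q/A = 0.04999 / 0.03899 = 1.282 m/s.

v = 1.282 m/s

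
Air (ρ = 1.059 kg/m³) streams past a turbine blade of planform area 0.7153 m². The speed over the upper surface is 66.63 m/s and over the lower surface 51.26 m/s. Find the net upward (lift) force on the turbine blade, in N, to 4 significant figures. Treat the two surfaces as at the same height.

686.3 N

From P + ½ρv² = const at equal height, P_low − P_up = ½ρ(v_up² − v_low²).
ΔP = ½·1.059·(66.63² − 51.26²) = 959.4 Pa.
Lift = ΔP · A = 959.4 × 0.7153 = 686.3 N.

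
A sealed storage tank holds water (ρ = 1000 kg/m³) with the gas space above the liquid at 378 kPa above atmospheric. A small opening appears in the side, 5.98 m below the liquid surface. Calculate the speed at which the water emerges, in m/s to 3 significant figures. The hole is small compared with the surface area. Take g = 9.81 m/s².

Take point 1 at the surface (v₁ ≈ 0) and point 2 at the hole (at atmospheric pressure). Bernoulli: P₁ + ρg h = P_atm + ½ρv₂².
With P₁ − P_atm = 378000 Pa, v₂ = √(2gh + 2ΔP/ρ) = √(2·9.81·5.98 + 2·378000/1000) = 29.6 m/s.

v = 29.6 m/s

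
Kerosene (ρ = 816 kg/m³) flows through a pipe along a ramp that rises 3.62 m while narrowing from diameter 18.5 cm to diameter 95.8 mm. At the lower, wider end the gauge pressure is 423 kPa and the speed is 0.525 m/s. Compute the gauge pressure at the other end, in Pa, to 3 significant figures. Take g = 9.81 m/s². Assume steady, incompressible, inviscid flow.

Mass conservation (A₁v₁ = A₂v₂) gives v₂ = 0.525 × 269/72.1 = 1.96 m/s.
Bernoulli: P₁ + ½ρv₁² + ρg h₁ = P₂ + ½ρv₂² + ρg h₂, so P₂ = P₁ + ½ρ(v₁² − v₂²) − ρg(h₂ − h₁).
P₂ = 423000 + ½·816·(0.525² − 1.96²) − 816·9.81·(+3.62) = 423000 + (-1450) − (29000) = 393000 Pa.

P₂ = 393000 Pa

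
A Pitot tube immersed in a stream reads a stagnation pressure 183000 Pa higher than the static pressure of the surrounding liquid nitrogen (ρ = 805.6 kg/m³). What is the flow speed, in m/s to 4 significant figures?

Bernoulli between the free stream and the stagnation point: ½ρv² = P_stag − P_static.
v = √(2ΔP/ρ) = √(2·183000/805.6) = 21.31 m/s.

v = 21.31 m/s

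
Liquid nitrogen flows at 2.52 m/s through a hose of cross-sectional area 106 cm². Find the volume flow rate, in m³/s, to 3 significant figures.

0.0267 m³/s

Q = A·v = 0.0106 m² × 2.52 m/s = 0.0267 m³/s.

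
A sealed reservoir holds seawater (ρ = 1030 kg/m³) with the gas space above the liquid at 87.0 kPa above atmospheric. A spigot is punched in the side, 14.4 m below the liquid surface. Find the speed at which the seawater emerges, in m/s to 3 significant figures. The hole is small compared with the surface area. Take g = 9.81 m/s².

Take point 1 at the surface (v₁ ≈ 0) and point 2 at the hole (at atmospheric pressure). Bernoulli: P₁ + ρg h = P_atm + ½ρv₂².
With P₁ − P_atm = 87000 Pa, v₂ = √(2gh + 2ΔP/ρ) = √(2·9.81·14.4 + 2·87000/1030) = 21.2 m/s.

v ≈ 21.2 m/s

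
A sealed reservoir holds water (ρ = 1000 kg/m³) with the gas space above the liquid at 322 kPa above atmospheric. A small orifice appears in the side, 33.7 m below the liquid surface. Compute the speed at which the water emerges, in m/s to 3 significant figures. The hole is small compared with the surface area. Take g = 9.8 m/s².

36.1 m/s

Take point 1 at the surface (v₁ ≈ 0) and point 2 at the hole (at atmospheric pressure). Bernoulli: P₁ + ρg h = P_atm + ½ρv₂².
With P₁ − P_atm = 322000 Pa, v₂ = √(2gh + 2ΔP/ρ) = √(2·9.8·33.7 + 2·322000/1000) = 36.1 m/s.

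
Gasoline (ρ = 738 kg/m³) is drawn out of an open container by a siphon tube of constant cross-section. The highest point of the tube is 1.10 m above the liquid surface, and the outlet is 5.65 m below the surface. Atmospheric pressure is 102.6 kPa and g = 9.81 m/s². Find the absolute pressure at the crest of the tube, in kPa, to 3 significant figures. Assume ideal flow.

The outlet speed comes from Torricelli: v = √(2g·5.65) = 10.5 m/s.
With constant cross-section the crest speed equals v; applying Bernoulli from the surface up to the crest, P_top = P_atm − ½ρv² − ρg·h_top.
P_top = 102600 − ½·738·10.5² − 738·9.81·1.10 = 53700 Pa.

P_top ≈ 53.7 kPa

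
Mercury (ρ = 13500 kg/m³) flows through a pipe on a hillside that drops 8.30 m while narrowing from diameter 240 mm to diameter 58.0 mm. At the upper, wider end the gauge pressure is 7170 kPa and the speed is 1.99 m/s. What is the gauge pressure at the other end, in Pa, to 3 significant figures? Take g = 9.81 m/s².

Continuity gives A₁v₁ = A₂v₂, so v₂ = (452 cm²)/(26.4 cm²) × 1.99 m/s = 34.1 m/s.
Applying Bernoulli between the two ends and solving for P₂: P₂ = P₁ + ½ρ(v₁² − v₂²) − ρgΔh.
P₂ = 7170000 + ½·13500·(1.99² − 34.1²) − 13500·9.81·(−8.30) = 7170000 + (-7810000) − (-1100000) = 459000 Pa.

P₂ ≈ 459000 Pa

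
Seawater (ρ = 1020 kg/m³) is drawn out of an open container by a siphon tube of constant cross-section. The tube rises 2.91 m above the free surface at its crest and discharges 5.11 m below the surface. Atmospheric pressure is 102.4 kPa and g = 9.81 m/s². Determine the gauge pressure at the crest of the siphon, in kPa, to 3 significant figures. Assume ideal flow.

Bernoulli surface→outlet gives ½v² = g·h_out, so v = √(2·9.81·5.11) = 10.0 m/s.
The bore is uniform, so the speed at the crest is the same v. Bernoulli surface→crest: P_atm = P_top + ½ρv² + ρg·h_top.
P_top = 102400 − ½·1020·10.0² − 1020·9.81·2.91 = 22200 Pa. So P_gauge = P_top − P_atm = -80200 Pa.

P_gauge ≈ -80.2 kPa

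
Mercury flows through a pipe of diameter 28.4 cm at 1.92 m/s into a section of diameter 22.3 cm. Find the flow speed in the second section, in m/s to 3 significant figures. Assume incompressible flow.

v₂ ≈ 3.11 m/s

Mass conservation (A₁v₁ = A₂v₂) gives v₂ = 1.92 × 633/391 = 3.11 m/s.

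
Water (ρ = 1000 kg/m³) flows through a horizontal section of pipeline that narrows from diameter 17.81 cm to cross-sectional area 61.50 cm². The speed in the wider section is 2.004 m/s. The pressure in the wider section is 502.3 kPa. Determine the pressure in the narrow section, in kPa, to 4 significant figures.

P₂ = 471.4 kPa

By continuity, v₂ = v₁·A₁/A₂ = 2.004·(249.1/61.50) = 8.118 m/s.
The pipe is horizontal, so Bernoulli reduces to P₁ + ½ρv₁² = P₂ + ½ρv₂².
P₂ = P₁ − ½ρ(v₂² − v₁²) = 502300 − ½·1000·(8.118² − 2.004²) = 502300 − 30940 = 471400 Pa.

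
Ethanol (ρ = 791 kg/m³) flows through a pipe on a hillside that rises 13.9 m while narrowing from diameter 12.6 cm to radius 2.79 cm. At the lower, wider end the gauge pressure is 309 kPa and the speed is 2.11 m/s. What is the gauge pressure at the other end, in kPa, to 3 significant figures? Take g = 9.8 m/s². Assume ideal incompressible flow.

P₂ = 157 kPa

Mass conservation (A₁v₁ = A₂v₂) gives v₂ = 2.11 × 125/24.5 = 10.8 m/s.
Bernoulli: P₁ + ½ρv₁² + ρg h₁ = P₂ + ½ρv₂² + ρg h₂, so P₂ = P₁ + ½ρ(v₁² − v₂²) − ρg(h₂ − h₁).
P₂ = 309000 + ½·791·(2.11² − 10.8²) − 791·9.8·(+13.9) = 309000 + (-44000) − (108000) = 157000 Pa.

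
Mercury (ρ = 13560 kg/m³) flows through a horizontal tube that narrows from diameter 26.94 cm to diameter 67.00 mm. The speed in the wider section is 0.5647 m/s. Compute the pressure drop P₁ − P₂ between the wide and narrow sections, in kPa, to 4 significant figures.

563.0 kPa

By continuity, v₂ = v₁·A₁/A₂ = 0.5647·(570.0/35.26) = 9.130 m/s.
With no height change, Bernoulli's equation is P₁ + ½ρv₁² = P₂ + ½ρv₂².
P₁ − P₂ = ½·13560·(9.130² − 0.5647²) = ½·13560·83.04 = 563000 Pa.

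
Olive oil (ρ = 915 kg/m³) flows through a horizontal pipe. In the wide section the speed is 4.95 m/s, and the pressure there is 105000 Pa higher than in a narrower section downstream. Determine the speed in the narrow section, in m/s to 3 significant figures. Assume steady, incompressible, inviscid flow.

v₂ ≈ 15.9 m/s

Horizontal Bernoulli: P₁ + ½ρv₁² = P₂ + ½ρv₂², so v₂² = v₁² + 2(P₁ − P₂)/ρ.
v₂ = √(4.95² + 2·105000/915) = √(24.5 + 230) = 15.9 m/s.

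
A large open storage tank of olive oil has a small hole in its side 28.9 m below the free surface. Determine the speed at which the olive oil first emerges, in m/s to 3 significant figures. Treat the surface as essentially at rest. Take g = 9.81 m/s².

v = 23.8 m/s

Bernoulli from surface to hole (P equal, v_surface ≈ 0): v = √(2gh) = √(2×9.81×28.9) = 23.8 m/s.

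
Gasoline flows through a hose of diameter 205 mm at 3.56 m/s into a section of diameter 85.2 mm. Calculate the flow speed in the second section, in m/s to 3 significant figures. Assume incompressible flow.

Mass conservation (A₁v₁ = A₂v₂) gives v₂ = 3.56 × 330/57.0 = 20.6 m/s.

v₂ = 20.6 m/s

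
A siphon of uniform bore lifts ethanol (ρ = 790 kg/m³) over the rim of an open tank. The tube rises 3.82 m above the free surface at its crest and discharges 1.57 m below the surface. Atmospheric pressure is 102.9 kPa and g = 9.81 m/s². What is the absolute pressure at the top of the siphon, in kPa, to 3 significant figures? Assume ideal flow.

P_top ≈ 61.1 kPa

The outlet speed comes from Torricelli: v = √(2g·1.57) = 5.55 m/s.
The bore is uniform, so the speed at the crest is the same v. Bernoulli surface→crest: P_atm = P_top + ½ρv² + ρg·h_top.
P_top = 102900 − ½·790·5.55² − 790·9.81·3.82 = 61100 Pa.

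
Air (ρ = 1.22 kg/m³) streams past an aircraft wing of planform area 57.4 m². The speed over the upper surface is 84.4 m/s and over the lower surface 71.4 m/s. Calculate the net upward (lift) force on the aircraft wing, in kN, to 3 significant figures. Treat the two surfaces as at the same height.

F ≈ 70.9 kN

From P + ½ρv² = const at equal height, P_low − P_up = ½ρ(v_up² − v_low²).
ΔP = ½·1.22·(84.4² − 71.4²) = 1240 Pa.
Lift = ΔP · A = 1240 × 57.4 = 70900 N.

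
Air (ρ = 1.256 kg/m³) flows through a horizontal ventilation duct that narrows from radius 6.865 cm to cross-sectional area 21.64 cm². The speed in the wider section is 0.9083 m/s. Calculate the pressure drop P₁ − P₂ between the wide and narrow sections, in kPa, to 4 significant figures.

0.02373 kPa

The volume flow rate is constant, so v₂ = (A₁/A₂)v₁ = (148.1/21.64)·0.9083 = 6.214 m/s.
With no height change, Bernoulli's equation is P₁ + ½ρv₁² = P₂ + ½ρv₂².
P₁ − P₂ = ½·1.256·(6.214² − 0.9083²) = ½·1.256·37.79 = 23.73 Pa.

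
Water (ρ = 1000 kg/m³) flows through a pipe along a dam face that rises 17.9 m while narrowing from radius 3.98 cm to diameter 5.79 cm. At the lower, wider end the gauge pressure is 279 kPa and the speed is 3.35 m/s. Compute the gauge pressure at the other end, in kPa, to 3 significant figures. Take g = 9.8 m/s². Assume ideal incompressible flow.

Mass conservation (A₁v₁ = A₂v₂) gives v₂ = 3.35 × 49.8/26.3 = 6.33 m/s.
Bernoulli: P₁ + ½ρv₁² + ρg h₁ = P₂ + ½ρv₂² + ρg h₂, so P₂ = P₁ + ½ρ(v₁² − v₂²) − ρg(h₂ − h₁).
P₂ = 279000 + ½·1000·(3.35² − 6.33²) − 1000·9.8·(+17.9) = 279000 + (-14400) − (175000) = 89100 Pa.

89.1 kPa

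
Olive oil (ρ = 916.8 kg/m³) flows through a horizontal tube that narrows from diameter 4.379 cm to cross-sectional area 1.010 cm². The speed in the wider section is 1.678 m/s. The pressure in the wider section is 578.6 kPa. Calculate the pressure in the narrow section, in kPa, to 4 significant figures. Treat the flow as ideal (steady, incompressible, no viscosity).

P₂ = 292.9 kPa

The volume flow rate is constant, so v₂ = (A₁/A₂)v₁ = (15.06/1.010)·1.678 = 25.02 m/s.
The pipe is horizontal, so Bernoulli reduces to P₁ + ½ρv₁² = P₂ + ½ρv₂².
P₂ = P₁ − ½ρ(v₂² − v₁²) = 578600 − ½·916.8·(25.02² − 1.678²) = 578600 − 285700 = 292900 Pa.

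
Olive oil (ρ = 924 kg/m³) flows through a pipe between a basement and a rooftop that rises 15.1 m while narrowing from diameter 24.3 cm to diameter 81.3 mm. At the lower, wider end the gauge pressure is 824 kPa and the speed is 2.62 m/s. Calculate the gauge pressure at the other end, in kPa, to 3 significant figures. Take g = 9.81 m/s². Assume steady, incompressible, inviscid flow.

P₂ ≈ 437 kPa

Mass conservation (A₁v₁ = A₂v₂) gives v₂ = 2.62 × 464/51.9 = 23.4 m/s.
Bernoulli: P₁ + ½ρv₁² + ρg h₁ = P₂ + ½ρv₂² + ρg h₂, so P₂ = P₁ + ½ρ(v₁² − v₂²) − ρg(h₂ − h₁).
P₂ = 824000 + ½·924·(2.62² − 23.4²) − 924·9.81·(+15.1) = 824000 + (-250000) − (137000) = 437000 Pa.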